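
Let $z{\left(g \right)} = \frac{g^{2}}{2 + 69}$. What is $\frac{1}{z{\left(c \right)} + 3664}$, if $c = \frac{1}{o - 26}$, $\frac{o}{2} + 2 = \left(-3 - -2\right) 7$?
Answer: $\frac{137456}{503638785} \approx 0.00027293$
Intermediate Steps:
$o = -18$ ($o = -4 + 2 \left(-3 - -2\right) 7 = -4 + 2 \left(-3 + 2\right) 7 = -4 + 2 \left(\left(-1\right) 7\right) = -4 + 2 \left(-7\right) = -4 - 14 = -18$)
$c = - \frac{1}{44}$ ($c = \frac{1}{-18 - 26} = \frac{1}{-44} = - \frac{1}{44} \approx -0.022727$)
$z{\left(g \right)} = \frac{g^{2}}{71}$
$\frac{1}{z{\left(c \right)} + 3664} = \frac{1}{\frac{\left(- \frac{1}{44}\right)^{2}}{71} + 3664} = \frac{1}{\frac{1}{71} \cdot \frac{1}{1936} + 3664} = \frac{1}{\frac{1}{137456} + 3664} = \frac{1}{\frac{503638785}{137456}} = \frac{137456}{503638785}$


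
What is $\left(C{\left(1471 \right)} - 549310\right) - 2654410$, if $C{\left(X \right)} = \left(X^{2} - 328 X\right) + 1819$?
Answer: $-1520548$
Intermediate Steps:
$C{\left(X \right)} = 1819 + X^{2} - 328 X$
$\left(C{\left(1471 \right)} - 549310\right) - 2654410 = \left(\left(1819 + 1471^{2} - 482488\right) - 549310\right) - 2654410 = \left(\left(1819 + 2163841 - 482488\right) - 549310\right) - 2654410 = \left(1683172 - 549310\right) - 2654410 = 1133862 - 2654410 = -1520548$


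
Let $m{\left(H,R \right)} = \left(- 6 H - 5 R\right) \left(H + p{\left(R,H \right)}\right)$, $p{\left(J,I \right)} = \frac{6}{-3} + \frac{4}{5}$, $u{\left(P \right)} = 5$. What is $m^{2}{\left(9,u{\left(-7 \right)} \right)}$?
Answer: $\frac{9492561}{25} \approx 3.797 \cdot 10^{5}$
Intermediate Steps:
$p{\left(J,I \right)} = - \frac{6}{5}$ ($p{\left(J,I \right)} = 6 \left(- \frac{1}{3}\right) + 4 \cdot \frac{1}{5} = -2 + \frac{4}{5} = - \frac{6}{5}$)
$m{\left(H,R \right)} = \left(- \frac{6}{5} + H\right) \left(- 6 H - 5 R\right)$ ($m{\left(H,R \right)} = \left(- 6 H - 5 R\right) \left(H - \frac{6}{5}\right) = \left(- 6 H - 5 R\right) \left(- \frac{6}{5} + H\right) = \left(- \frac{6}{5} + H\right) \left(- 6 H - 5 R\right)$)
$m^{2}{\left(9,u{\left(-7 \right)} \right)} = \left(- 6 \cdot 9^{2} + 6 \cdot 5 + \frac{36}{5} \cdot 9 - 45 \cdot 5\right)^{2} = \left(\left(-6\right) 81 + 30 + \frac{324}{5} - 225\right)^{2} = \left(-486 + 30 + \frac{324}{5} - 225\right)^{2} = \left(- \frac{3081}{5}\right)^{2} = \frac{9492561}{25}$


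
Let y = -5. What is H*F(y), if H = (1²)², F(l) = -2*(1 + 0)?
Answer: -2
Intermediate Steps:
F(l) = -2 (F(l) = -2*1 = -2)
H = 1 (H = 1² = 1)
H*F(y) = 1*(-2) = -2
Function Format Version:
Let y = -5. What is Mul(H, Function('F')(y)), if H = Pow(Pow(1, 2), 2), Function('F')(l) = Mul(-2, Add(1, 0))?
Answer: -2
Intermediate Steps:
Function('F')(l) = -2 (Function('F')(l) = Mul(-2, 1) = -2)
H = 1 (H = Pow(1, 2) = 1)
Mul(H, Function('F')(y)) = Mul(1, -2) = -2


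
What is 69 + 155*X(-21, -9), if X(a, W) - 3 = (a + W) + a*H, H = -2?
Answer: 2394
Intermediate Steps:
X(a, W) = 3 + W - a (X(a, W) = 3 + ((a + W) + a*(-2)) = 3 + ((W + a) - 2*a) = 3 + (W - a) = 3 + W - a)
69 + 155*X(-21, -9) = 69 + 155*(3 - 9 - 1*(-21)) = 69 + 155*(3 - 9 + 21) = 69 + 155*15 = 69 + 2325 = 2394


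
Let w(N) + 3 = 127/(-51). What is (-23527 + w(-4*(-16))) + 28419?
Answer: 249212/51 ≈ 4886.5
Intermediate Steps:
w(N) = -280/51 (w(N) = -3 + 127/(-51) = -3 + 127*(-1/51) = -3 - 127/51 = -280/51)
(-23527 + w(-4*(-16))) + 28419 = (-23527 - 280/51) + 28419 = -1200157/51 + 28419 = 249212/51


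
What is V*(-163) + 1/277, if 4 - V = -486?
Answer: -22123989/277 ≈ -79870.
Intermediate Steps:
V = 490 (V = 4 - 1*(-486) = 4 + 486 = 490)
V*(-163) + 1/277 = 490*(-163) + 1/277 = -79870 + 1/277 = -22123989/277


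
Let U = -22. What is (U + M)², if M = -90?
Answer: 12544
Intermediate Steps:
(U + M)² = (-22 - 90)² = (-112)² = 12544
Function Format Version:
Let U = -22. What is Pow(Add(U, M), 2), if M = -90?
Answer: 12544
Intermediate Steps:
Pow(Add(U, M), 2) = Pow(Add(-22, -90), 2) = Pow(-112, 2) = 12544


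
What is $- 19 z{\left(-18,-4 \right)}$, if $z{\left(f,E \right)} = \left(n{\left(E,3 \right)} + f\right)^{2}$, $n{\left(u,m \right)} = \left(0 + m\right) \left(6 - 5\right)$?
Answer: $-4275$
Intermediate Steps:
$n{\left(u,m \right)} = m$ ($n{\left(u,m \right)} = m 1 = m$)
$z{\left(f,E \right)} = \left(3 + f\right)^{2}$
$- 19 z{\left(-18,-4 \right)} = - 19 \left(3 - 18\right)^{2} = - 19 \left(-15\right)^{2} = \left(-19\right) 225 = -4275$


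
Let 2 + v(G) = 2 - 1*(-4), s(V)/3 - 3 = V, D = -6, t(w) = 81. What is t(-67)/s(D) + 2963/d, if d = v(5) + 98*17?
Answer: -12067/1670 ≈ -7.2257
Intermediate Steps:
s(V) = 9 + 3*V
v(G) = 4 (v(G) = -2 + (2 - 1*(-4)) = -2 + (2 + 4) = -2 + 6 = 4)
d = 1670 (d = 4 + 98*17 = 4 + 1666 = 1670)
t(-67)/s(D) + 2963/d = 81/(9 + 3*(-6)) + 2963/1670 = 81/(9 - 18) + 2963*(1/1670) = 81/(-9) + 2963/1670 = 81*(-⅑) + 2963/1670 = -9 + 2963/1670 = -12067/1670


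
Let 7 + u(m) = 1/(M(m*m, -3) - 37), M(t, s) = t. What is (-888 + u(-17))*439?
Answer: -99011621/252 ≈ -3.9290e+5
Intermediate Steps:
u(m) = -7 + 1/(-37 + m²) (u(m) = -7 + 1/(m*m - 37) = -7 + 1/(m² - 37) = -7 + 1/(-37 + m²))
(-888 + u(-17))*439 = (-888 + (260 - 7*(-17)²)/(-37 + (-17)²))*439 = (-888 + (260 - 7*289)/(-37 + 289))*439 = (-888 + (260 - 2023)/252)*439 = (-888 + (1/252)*(-1763))*439 = (-888 - 1763/252)*439 = -225539/252*439 = -99011621/252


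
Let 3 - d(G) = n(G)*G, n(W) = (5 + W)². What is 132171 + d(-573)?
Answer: 184995726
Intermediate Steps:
d(G) = 3 - G*(5 + G)² (d(G) = 3 - (5 + G)²*G = 3 - G*(5 + G)²)
132171 + d(-573) = 132171 + (3 - 1*(-573)*(5 - 573)²) = 132171 + (3 - 1*(-573)*(-568)²) = 132171 + (3 - 1*(-573)*322624) = 132171 + (3 + 184863552) = 132171 + 184863555 = 184995726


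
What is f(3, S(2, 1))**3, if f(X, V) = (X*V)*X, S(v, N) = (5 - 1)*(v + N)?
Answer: 1259712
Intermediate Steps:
S(v, N) = 4*N + 4*v (S(v, N) = 4*(N + v) = 4*N + 4*v)
f(X, V) = V*X**2 (f(X, V) = (V*X)*X = V*X**2)
f(3, S(2, 1))**3 = ((4*1 + 4*2)*3**2)**3 = ((4 + 8)*9)**3 = (12*9)**3 = 108**3 = 1259712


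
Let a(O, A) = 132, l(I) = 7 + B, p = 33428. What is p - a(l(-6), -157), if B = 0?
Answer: 33296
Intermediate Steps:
l(I) = 7 (l(I) = 7 + 0 = 7)
p - a(l(-6), -157) = 33428 - 1*132 = 33428 - 132 = 33296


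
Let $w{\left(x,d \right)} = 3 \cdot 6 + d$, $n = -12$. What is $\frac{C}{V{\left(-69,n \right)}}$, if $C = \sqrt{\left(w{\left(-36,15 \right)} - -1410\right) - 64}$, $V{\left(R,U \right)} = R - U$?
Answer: $- \frac{\sqrt{1379}}{57} \approx -0.65149$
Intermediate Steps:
$w{\left(x,d \right)} = 18 + d$
$C = \sqrt{1379}$ ($C = \sqrt{\left(\left(18 + 15\right) - -1410\right) - 64} = \sqrt{\left(33 + 1410\right) - 64} = \sqrt{1443 - 64} = \sqrt{1379} \approx 37.135$)
$\frac{C}{V{\left(-69,n \right)}} = \frac{\sqrt{1379}}{-69 - -12} = \frac{\sqrt{1379}}{-69 + 12} = \frac{\sqrt{1379}}{-57} = \sqrt{1379} \left(- \frac{1}{57}\right) = - \frac{\sqrt{1379}}{57}$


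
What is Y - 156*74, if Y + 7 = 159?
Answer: -11392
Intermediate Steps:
Y = 152 (Y = -7 + 159 = 152)
Y - 156*74 = 152 - 156*74 = 152 - 11544 = -11392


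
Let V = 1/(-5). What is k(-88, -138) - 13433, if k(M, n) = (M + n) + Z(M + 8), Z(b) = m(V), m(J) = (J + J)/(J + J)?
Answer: -13658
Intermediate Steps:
V = -1/5 (V = 1*(-1/5) = -1/5 ≈ -0.20000)
m(J) = 1 (m(J) = (2*J)/((2*J)) = (2*J)*(1/(2*J)) = 1)
Z(b) = 1
k(M, n) = 1 + M + n (k(M, n) = (M + n) + 1 = 1 + M + n)
k(-88, -138) - 13433 = (1 - 88 - 138) - 13433 = -225 - 13433 = -13658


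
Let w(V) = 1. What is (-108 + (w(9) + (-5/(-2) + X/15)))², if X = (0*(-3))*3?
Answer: 43681/4 ≈ 10920.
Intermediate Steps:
X = 0 (X = 0*3 = 0)
(-108 + (w(9) + (-5/(-2) + X/15)))² = (-108 + (1 + (-5/(-2) + 0/15)))² = (-108 + (1 + (-5*(-½) + 0*(1/15))))² = (-108 + (1 + (5/2 + 0)))² = (-108 + (1 + 5/2))² = (-108 + 7/2)² = (-209/2)² = 43681/4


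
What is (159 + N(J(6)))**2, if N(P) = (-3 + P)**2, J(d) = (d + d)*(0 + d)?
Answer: 24206400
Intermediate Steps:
J(d) = 2*d**2 (J(d) = (2*d)*d = 2*d**2)
(159 + N(J(6)))**2 = (159 + (-3 + 2*6**2)**2)**2 = (159 + (-3 + 2*36)**2)**2 = (159 + (-3 + 72)**2)**2 = (159 + 69**2)**2 = (159 + 4761)**2 = 4920**2 = 24206400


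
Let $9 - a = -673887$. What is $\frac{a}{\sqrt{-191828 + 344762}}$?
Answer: $\frac{112316 \sqrt{152934}}{25489} \approx 1723.2$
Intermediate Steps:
$a = 673896$ ($a = 9 - -673887 = 9 + 673887 = 673896$)
$\frac{a}{\sqrt{-191828 + 344762}} = \frac{673896}{\sqrt{-191828 + 344762}} = \frac{673896}{\sqrt{152934}} = 673896 \frac{\sqrt{152934}}{152934} = \frac{112316 \sqrt{152934}}{25489}$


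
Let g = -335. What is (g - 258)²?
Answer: 351649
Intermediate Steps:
(g - 258)² = (-335 - 258)² = (-593)² = 351649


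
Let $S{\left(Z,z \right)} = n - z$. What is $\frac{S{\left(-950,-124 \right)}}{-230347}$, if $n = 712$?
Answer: $- \frac{836}{230347} \approx -0.0036293$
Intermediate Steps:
$S{\left(Z,z \right)} = 712 - z$
$\frac{S{\left(-950,-124 \right)}}{-230347} = \frac{712 - -124}{-230347} = \left(712 + 124\right) \left(- \frac{1}{230347}\right) = 836 \left(- \frac{1}{230347}\right) = - \frac{836}{230347}$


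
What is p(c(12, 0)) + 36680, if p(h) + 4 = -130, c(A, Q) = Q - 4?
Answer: 36546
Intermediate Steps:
c(A, Q) = -4 + Q
p(h) = -134 (p(h) = -4 - 130 = -134)
p(c(12, 0)) + 36680 = -134 + 36680 = 36546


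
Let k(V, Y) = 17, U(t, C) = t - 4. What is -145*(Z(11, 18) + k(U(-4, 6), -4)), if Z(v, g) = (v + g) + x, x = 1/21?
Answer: -140215/21 ≈ -6676.9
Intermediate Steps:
U(t, C) = -4 + t
x = 1/21 ≈ 0.047619
Z(v, g) = 1/21 + g + v (Z(v, g) = (v + g) + 1/21 = (g + v) + 1/21 = 1/21 + g + v)
-145*(Z(11, 18) + k(U(-4, 6), -4)) = -145*((1/21 + 18 + 11) + 17) = -145*(610/21 + 17) = -145*967/21 = -140215/21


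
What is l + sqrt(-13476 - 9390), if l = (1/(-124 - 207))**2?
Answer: 1/109561 + I*sqrt(22866) ≈ 9.1273e-6 + 151.22*I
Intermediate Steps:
l = 1/109561 (l = (1/(-331))**2 = (-1/331)**2 = 1/109561 ≈ 9.1273e-6)
l + sqrt(-13476 - 9390) = 1/109561 + sqrt(-13476 - 9390) = 1/109561 + sqrt(-22866) = 1/109561 + I*sqrt(22866)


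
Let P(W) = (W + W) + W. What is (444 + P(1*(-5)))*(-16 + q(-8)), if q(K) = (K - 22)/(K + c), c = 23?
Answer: -7722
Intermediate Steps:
q(K) = (-22 + K)/(23 + K) (q(K) = (K - 22)/(K + 23) = (-22 + K)/(23 + K))
P(W) = 3*W (P(W) = 2*W + W = 3*W)
(444 + P(1*(-5)))*(-16 + q(-8)) = (444 + 3*(1*(-5)))*(-16 + (-22 - 8)/(23 - 8)) = (444 + 3*(-5))*(-16 - 30/15) = (444 - 15)*(-16 + (1/15)*(-30)) = 429*(-16 - 2) = 429*(-18) = -7722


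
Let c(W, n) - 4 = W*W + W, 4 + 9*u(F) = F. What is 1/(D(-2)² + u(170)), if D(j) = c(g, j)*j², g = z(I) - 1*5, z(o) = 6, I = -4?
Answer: 9/5350 ≈ 0.0016822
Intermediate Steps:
u(F) = -4/9 + F/9
g = 1 (g = 6 - 1*5 = 6 - 5 = 1)
c(W, n) = 4 + W + W² (c(W, n) = 4 + (W*W + W) = 4 + (W² + W) = 4 + (W + W²) = 4 + W + W²)
D(j) = 6*j² (D(j) = (4 + 1 + 1²)*j² = (4 + 1 + 1)*j² = 6*j²)
1/(D(-2)² + u(170)) = 1/((6*(-2)²)² + (-4/9 + (⅑)*170)) = 1/((6*4)² + (-4/9 + 170/9)) = 1/(24² + 166/9) = 1/(576 + 166/9) = 1/(5350/9) = 9/5350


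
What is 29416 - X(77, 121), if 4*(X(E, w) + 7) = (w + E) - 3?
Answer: 117497/4 ≈ 29374.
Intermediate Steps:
X(E, w) = -31/4 + E/4 + w/4 (X(E, w) = -7 + ((w + E) - 3)/4 = -7 + ((E + w) - 3)/4 = -7 + (-3 + E + w)/4 = -7 + (-¾ + E/4 + w/4) = -31/4 + E/4 + w/4)
29416 - X(77, 121) = 29416 - (-31/4 + (¼)*77 + (¼)*121) = 29416 - (-31/4 + 77/4 + 121/4) = 29416 - 1*167/4 = 29416 - 167/4 = 117497/4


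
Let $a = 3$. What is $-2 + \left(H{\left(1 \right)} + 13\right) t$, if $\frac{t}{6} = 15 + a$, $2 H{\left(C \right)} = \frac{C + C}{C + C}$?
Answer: $1456$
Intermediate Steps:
$H{\left(C \right)} = \frac{1}{2}$ ($H{\left(C \right)} = \frac{\left(C + C\right) \frac{1}{C + C}}{2} = \frac{2 C \frac{1}{2 C}}{2} = \frac{1}{2} \cdot 1 = \frac{1}{2}$)
$t = 108$ ($t = 6 \left(15 + 3\right) = 6 \cdot 18 = 108$)
$-2 + \left(H{\left(1 \right)} + 13\right) t = -2 + \left(\frac{1}{2} + 13\right) 108 = -2 + \frac{27}{2} \cdot 108 = -2 + 1458 = 1456$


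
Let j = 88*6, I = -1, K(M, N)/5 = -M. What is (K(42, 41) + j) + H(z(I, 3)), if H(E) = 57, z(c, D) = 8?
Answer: 375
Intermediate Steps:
K(M, N) = -5*M (K(M, N) = 5*(-M) = -5*M)
j = 528
(K(42, 41) + j) + H(z(I, 3)) = (-5*42 + 528) + 57 = (-210 + 528) + 57 = 318 + 57 = 375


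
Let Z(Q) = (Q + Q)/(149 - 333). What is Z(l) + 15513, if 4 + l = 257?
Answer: 62041/4 ≈ 15510.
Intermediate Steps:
l = 253 (l = -4 + 257 = 253)
Z(Q) = -Q/92 (Z(Q) = (2*Q)/(-184) = (2*Q)*(-1/184) = -Q/92)
Z(l) + 15513 = -1/92*253 + 15513 = -11/4 + 15513 = 62041/4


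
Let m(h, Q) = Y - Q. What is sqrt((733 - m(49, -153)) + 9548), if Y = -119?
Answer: sqrt(10247) ≈ 101.23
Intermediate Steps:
m(h, Q) = -119 - Q
sqrt((733 - m(49, -153)) + 9548) = sqrt((733 - (-119 - 1*(-153))) + 9548) = sqrt((733 - (-119 + 153)) + 9548) = sqrt((733 - 1*34) + 9548) = sqrt((733 - 34) + 9548) = sqrt(699 + 9548) = sqrt(10247)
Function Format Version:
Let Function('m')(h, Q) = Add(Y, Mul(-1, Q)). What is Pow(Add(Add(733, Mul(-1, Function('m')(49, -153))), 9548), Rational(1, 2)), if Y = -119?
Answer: Pow(10247, Rational(1, 2)) ≈ 101.23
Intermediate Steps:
Function('m')(h, Q) = Add(-119, Mul(-1, Q))
Pow(Add(Add(733, Mul(-1, Function('m')(49, -153))), 9548), Rational(1, 2)) = Pow(Add(Add(733, Mul(-1, Add(-119, Mul(-1, -153)))), 9548), Rational(1, 2)) = Pow(Add(Add(733, Mul(-1, Add(-119, 153))), 9548), Rational(1, 2)) = Pow(Add(Add(733, Mul(-1, 34)), 9548), Rational(1, 2)) = Pow(Add(Add(733, -34), 9548), Rational(1, 2)) = Pow(Add(699, 9548), Rational(1, 2)) = Pow(10247, Rational(1, 2))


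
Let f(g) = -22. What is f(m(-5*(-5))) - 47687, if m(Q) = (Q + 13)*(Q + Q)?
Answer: -47709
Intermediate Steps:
m(Q) = 2*Q*(13 + Q) (m(Q) = (13 + Q)*(2*Q) = 2*Q*(13 + Q))
f(m(-5*(-5))) - 47687 = -22 - 47687 = -47709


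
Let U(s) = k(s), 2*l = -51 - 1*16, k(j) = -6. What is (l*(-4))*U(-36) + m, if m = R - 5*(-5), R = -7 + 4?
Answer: -782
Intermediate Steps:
R = -3
l = -67/2 (l = (-51 - 1*16)/2 = (-51 - 16)/2 = (1/2)*(-67) = -67/2 ≈ -33.500)
U(s) = -6
m = 22 (m = -3 - 5*(-5) = -3 + 25 = 22)
(l*(-4))*U(-36) + m = -67/2*(-4)*(-6) + 22 = 134*(-6) + 22 = -804 + 22 = -782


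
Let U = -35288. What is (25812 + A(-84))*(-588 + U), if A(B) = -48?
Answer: -924309264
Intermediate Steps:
(25812 + A(-84))*(-588 + U) = (25812 - 48)*(-588 - 35288) = 25764*(-35876) = -924309264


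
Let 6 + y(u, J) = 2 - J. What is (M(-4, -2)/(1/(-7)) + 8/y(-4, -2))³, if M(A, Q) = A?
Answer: 13824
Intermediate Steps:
y(u, J) = -4 - J (y(u, J) = -6 + (2 - J) = -4 - J)
(M(-4, -2)/(1/(-7)) + 8/y(-4, -2))³ = (-4/(1/(-7)) + 8/(-4 - 1*(-2)))³ = (-4/(-⅐) + 8/(-4 + 2))³ = (-4*(-7) + 8/(-2))³ = (28 + 8*(-½))³ = (28 - 4)³ = 24³ = 13824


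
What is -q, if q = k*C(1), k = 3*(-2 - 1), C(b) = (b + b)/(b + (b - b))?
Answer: 18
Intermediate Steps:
C(b) = 2 (C(b) = (2*b)/(b + 0) = (2*b)/b = 2)
k = -9 (k = 3*(-3) = -9)
q = -18 (q = -9*2 = -18)
-q = -1*(-18) = 18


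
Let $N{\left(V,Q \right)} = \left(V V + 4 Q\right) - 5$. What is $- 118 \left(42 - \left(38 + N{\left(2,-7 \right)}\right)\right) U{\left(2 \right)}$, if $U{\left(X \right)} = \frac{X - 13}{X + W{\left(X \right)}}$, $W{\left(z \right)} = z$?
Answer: $\frac{21417}{2} \approx 10709.0$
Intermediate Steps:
$N{\left(V,Q \right)} = -5 + V^{2} + 4 Q$ ($N{\left(V,Q \right)} = \left(V^{2} + 4 Q\right) - 5 = -5 + V^{2} + 4 Q$)
$U{\left(X \right)} = \frac{-13 + X}{2 X}$ ($U{\left(X \right)} = \frac{X - 13}{X + X} = \frac{-13 + X}{2 X}$)
$- 118 \left(42 - \left(38 + N{\left(2,-7 \right)}\right)\right) U{\left(2 \right)} = - 118 \left(42 - \left(38 + \left(-5 + 2^{2} + 4 \left(-7\right)\right)\right)\right) \frac{-13 + 2}{2 \cdot 2} = - 118 \left(42 - \left(38 - 29\right)\right) \frac{1}{2} \cdot \frac{1}{2} \left(-11\right) = - 118 \left(42 - \left(38 - 29\right)\right) \left(- \frac{11}{4}\right) = - 118 \left(42 - 9\right) \left(- \frac{11}{4}\right) = \left(-118\right) 33 \left(- \frac{11}{4}\right) = \left(-3894\right) \left(- \frac{11}{4}\right) = \frac{21417}{2}$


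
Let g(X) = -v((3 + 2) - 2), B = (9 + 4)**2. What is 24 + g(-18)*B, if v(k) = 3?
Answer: -483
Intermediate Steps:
B = 169 (B = 13**2 = 169)
g(X) = -3 (g(X) = -1*3 = -3)
24 + g(-18)*B = 24 - 3*169 = 24 - 507 = -483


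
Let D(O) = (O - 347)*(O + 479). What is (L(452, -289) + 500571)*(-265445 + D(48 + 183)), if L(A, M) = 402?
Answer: -174240914265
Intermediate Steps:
D(O) = (-347 + O)*(479 + O)
(L(452, -289) + 500571)*(-265445 + D(48 + 183)) = (402 + 500571)*(-265445 + (-166213 + (48 + 183)**2 + 132*(48 + 183))) = 500973*(-265445 + (-166213 + 231**2 + 132*231)) = 500973*(-265445 + (-166213 + 53361 + 30492)) = 500973*(-265445 - 82360) = 500973*(-347805) = -174240914265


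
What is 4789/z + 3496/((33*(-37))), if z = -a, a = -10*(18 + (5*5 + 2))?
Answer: 1424723/183150 ≈ 7.7790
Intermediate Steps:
a = -450 (a = -10*(18 + (25 + 2)) = -10*(18 + 27) = -10*45 = -450)
z = 450 (z = -1*(-450) = 450)
4789/z + 3496/((33*(-37))) = 4789/450 + 3496/((33*(-37))) = 4789*(1/450) + 3496/(-1221) = 4789/450 + 3496*(-1/1221) = 4789/450 - 3496/1221 = 1424723/183150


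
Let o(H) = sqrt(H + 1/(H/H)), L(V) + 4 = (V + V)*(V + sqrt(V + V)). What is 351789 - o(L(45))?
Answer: 351789 - sqrt(4047 + 270*sqrt(10)) ≈ 3.5172e+5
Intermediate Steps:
L(V) = -4 + 2*V*(V + sqrt(2)*sqrt(V)) (L(V) = -4 + (V + V)*(V + sqrt(V + V)) = -4 + (2*V)*(V + sqrt(2*V)) = -4 + (2*V)*(V + sqrt(2)*sqrt(V)) = -4 + 2*V*(V + sqrt(2)*sqrt(V)))
o(H) = sqrt(1 + H) (o(H) = sqrt(H + 1/1) = sqrt(H + 1) = sqrt(1 + H))
351789 - o(L(45)) = 351789 - sqrt(1 + (-4 + 2*45**2 + 2*sqrt(2)*45**(3/2))) = 351789 - sqrt(1 + (-4 + 2*2025 + 2*sqrt(2)*(135*sqrt(5)))) = 351789 - sqrt(1 + (-4 + 4050 + 270*sqrt(10))) = 351789 - sqrt(1 + (4046 + 270*sqrt(10))) = 351789 - sqrt(4047 + 270*sqrt(10))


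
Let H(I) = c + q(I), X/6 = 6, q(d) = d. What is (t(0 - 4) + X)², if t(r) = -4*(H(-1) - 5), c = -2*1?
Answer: 4624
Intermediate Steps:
c = -2
X = 36 (X = 6*6 = 36)
H(I) = -2 + I
t(r) = 32 (t(r) = -4*((-2 - 1) - 5) = -4*(-3 - 5) = -4*(-8) = 32)
(t(0 - 4) + X)² = (32 + 36)² = 68² = 4624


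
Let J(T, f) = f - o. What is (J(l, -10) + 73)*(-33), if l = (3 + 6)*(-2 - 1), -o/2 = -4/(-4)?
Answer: -2145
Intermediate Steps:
o = -2 (o = -(-8)/(-4) = -(-8)*(-1)/4 = -2*1 = -2)
l = -27 (l = 9*(-3) = -27)
J(T, f) = 2 + f (J(T, f) = f - 1*(-2) = f + 2 = 2 + f)
(J(l, -10) + 73)*(-33) = ((2 - 10) + 73)*(-33) = (-8 + 73)*(-33) = 65*(-33) = -2145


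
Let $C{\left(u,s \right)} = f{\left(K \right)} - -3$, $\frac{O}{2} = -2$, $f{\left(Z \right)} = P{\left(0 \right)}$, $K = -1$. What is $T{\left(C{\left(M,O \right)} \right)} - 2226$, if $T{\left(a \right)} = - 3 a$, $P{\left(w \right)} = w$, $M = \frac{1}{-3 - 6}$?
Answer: $-2235$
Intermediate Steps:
$M = - \frac{1}{9}$ ($M = \frac{1}{-9} = - \frac{1}{9} \approx -0.11111$)
$f{\left(Z \right)} = 0$
$O = -4$ ($O = 2 \left(-2\right) = -4$)
$C{\left(u,s \right)} = 3$ ($C{\left(u,s \right)} = 0 - -3 = 0 + 3 = 3$)
$T{\left(C{\left(M,O \right)} \right)} - 2226 = \left(-3\right) 3 - 2226 = -9 - 2226 = -2235$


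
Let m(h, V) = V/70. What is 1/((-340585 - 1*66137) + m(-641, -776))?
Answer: -35/14235658 ≈ -2.4586e-6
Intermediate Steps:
m(h, V) = V/70 (m(h, V) = V*(1/70) = V/70)
1/((-340585 - 1*66137) + m(-641, -776)) = 1/((-340585 - 1*66137) + (1/70)*(-776)) = 1/((-340585 - 66137) - 388/35) = 1/(-406722 - 388/35) = 1/(-14235658/35) = -35/14235658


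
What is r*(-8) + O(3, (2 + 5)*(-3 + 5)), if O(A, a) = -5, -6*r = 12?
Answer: 11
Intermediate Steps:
r = -2 (r = -⅙*12 = -2)
r*(-8) + O(3, (2 + 5)*(-3 + 5)) = -2*(-8) - 5 = 16 - 5 = 11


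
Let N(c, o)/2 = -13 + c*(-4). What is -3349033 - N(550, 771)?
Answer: -3344607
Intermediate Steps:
N(c, o) = -26 - 8*c (N(c, o) = 2*(-13 + c*(-4)) = 2*(-13 - 4*c) = -26 - 8*c)
-3349033 - N(550, 771) = -3349033 - (-26 - 8*550) = -3349033 - (-26 - 4400) = -3349033 - 1*(-4426) = -3349033 + 4426 = -3344607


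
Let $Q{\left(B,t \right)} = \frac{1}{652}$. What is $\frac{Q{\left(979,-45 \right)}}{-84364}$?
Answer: $- \frac{1}{55005328} \approx -1.818 \cdot 10^{-8}$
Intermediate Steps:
$Q{\left(B,t \right)} = \frac{1}{652}$
$\frac{Q{\left(979,-45 \right)}}{-84364} = \frac{1}{652 \left(-84364\right)} = \frac{1}{652} \left(- \frac{1}{84364}\right) = - \frac{1}{55005328}$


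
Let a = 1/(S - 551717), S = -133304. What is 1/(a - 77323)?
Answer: -685021/52967878784 ≈ -1.2933e-5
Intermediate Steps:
a = -1/685021 (a = 1/(-133304 - 551717) = 1/(-685021) = -1/685021 ≈ -1.4598e-6)
1/(a - 77323) = 1/(-1/685021 - 77323) = 1/(-52967878784/685021) = -685021/52967878784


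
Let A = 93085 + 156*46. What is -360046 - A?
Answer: -460307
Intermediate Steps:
A = 100261 (A = 93085 + 7176 = 100261)
-360046 - A = -360046 - 1*100261 = -360046 - 100261 = -460307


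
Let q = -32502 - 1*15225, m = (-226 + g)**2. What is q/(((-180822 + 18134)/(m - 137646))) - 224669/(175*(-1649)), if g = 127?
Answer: -1760749497300853/46947689600 ≈ -37505.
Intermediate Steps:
m = 9801 (m = (-226 + 127)**2 = (-99)**2 = 9801)
q = -47727 (q = -32502 - 15225 = -47727)
q/(((-180822 + 18134)/(m - 137646))) - 224669/(175*(-1649)) = -47727*(9801 - 137646)/(-180822 + 18134) - 224669/(175*(-1649)) = -47727/((-162688/(-127845))) - 224669/(-288575) = -47727/((-162688*(-1/127845))) - 224669*(-1/288575) = -47727/162688/127845 + 224669/288575 = -47727*127845/162688 + 224669/288575 = -6101658315/162688 + 224669/288575 = -1760749497300853/46947689600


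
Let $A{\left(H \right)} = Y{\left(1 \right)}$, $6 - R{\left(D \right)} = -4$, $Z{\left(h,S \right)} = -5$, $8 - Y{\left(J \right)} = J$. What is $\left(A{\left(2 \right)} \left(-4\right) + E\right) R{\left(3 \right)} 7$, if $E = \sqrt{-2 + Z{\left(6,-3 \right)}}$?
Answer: $-1960 + 70 i \sqrt{7} \approx -1960.0 + 185.2 i$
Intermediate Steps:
$Y{\left(J \right)} = 8 - J$
$R{\left(D \right)} = 10$ ($R{\left(D \right)} = 6 - -4 = 6 + 4 = 10$)
$A{\left(H \right)} = 7$ ($A{\left(H \right)} = 8 - 1 = 7$)
$E = i \sqrt{7}$ ($E = \sqrt{-2 - 5} = \sqrt{-7} = i \sqrt{7} \approx 2.6458 i$)
$\left(A{\left(2 \right)} \left(-4\right) + E\right) R{\left(3 \right)} 7 = \left(7 \left(-4\right) + i \sqrt{7}\right) 10 \cdot 7 = \left(-28 + i \sqrt{7}\right) 10 \cdot 7 = \left(-280 + 10 i \sqrt{7}\right) 7 = -1960 + 70 i \sqrt{7}$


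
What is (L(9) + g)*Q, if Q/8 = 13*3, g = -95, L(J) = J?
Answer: -26832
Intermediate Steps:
Q = 312 (Q = 8*(13*3) = 8*39 = 312)
(L(9) + g)*Q = (9 - 95)*312 = -86*312 = -26832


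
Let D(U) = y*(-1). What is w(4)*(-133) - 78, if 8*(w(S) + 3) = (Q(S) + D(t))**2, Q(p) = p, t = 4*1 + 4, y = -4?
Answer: -743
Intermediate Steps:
t = 8 (t = 4 + 4 = 8)
D(U) = 4 (D(U) = -4*(-1) = 4)
w(S) = -3 + (4 + S)**2/8 (w(S) = -3 + (S + 4)**2/8 = -3 + (4 + S)**2/8)
w(4)*(-133) - 78 = (-3 + (4 + 4)**2/8)*(-133) - 78 = (-3 + (1/8)*8**2)*(-133) - 78 = (-3 + (1/8)*64)*(-133) - 78 = (-3 + 8)*(-133) - 78 = 5*(-133) - 78 = -665 - 78 = -743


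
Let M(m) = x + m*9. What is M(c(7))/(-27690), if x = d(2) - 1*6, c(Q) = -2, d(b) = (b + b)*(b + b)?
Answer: 4/13845 ≈ 0.00028891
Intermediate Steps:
d(b) = 4*b² (d(b) = (2*b)*(2*b) = 4*b²)
x = 10 (x = 4*2² - 1*6 = 4*4 - 6 = 16 - 6 = 10)
M(m) = 10 + 9*m (M(m) = 10 + m*9 = 10 + 9*m)
M(c(7))/(-27690) = (10 + 9*(-2))/(-27690) = (10 - 18)*(-1/27690) = -8*(-1/27690) = 4/13845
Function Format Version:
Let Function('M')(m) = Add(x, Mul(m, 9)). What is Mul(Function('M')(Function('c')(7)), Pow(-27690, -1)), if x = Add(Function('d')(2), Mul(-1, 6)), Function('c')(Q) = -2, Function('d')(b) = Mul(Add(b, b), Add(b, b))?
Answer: Rational(4, 13845) ≈ 0.00028891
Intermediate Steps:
Function('d')(b) = Mul(4, Pow(b, 2)) (Function('d')(b) = Mul(Mul(2, b), Mul(2, b)) = Mul(4, Pow(b, 2)))
x = 10 (x = Add(Mul(4, Pow(2, 2)), Mul(-1, 6)) = Add(Mul(4, 4), -6) = Add(16, -6) = 10)
Function('M')(m) = Add(10, Mul(9, m)) (Function('M')(m) = Add(10, Mul(m, 9)) = Add(10, Mul(9, m)))
Mul(Function('M')(Function('c')(7)), Pow(-27690, -1)) = Mul(Add(10, Mul(9, -2)), Pow(-27690, -1)) = Mul(Add(10, -18), Rational(-1, 27690)) = Mul(-8, Rational(-1, 27690)) = Rational(4, 13845)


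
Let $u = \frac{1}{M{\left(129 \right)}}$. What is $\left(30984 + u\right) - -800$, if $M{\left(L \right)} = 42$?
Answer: $\frac{1334929}{42} \approx 31784.0$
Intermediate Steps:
$u = \frac{1}{42} \approx 0.02381$
$\left(30984 + u\right) - -800 = \left(30984 + \frac{1}{42}\right) - -800 = \frac{1301329}{42} + 800 = \frac{1334929}{42}$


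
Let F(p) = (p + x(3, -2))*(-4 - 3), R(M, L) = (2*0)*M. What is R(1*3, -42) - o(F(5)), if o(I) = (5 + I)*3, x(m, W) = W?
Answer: 48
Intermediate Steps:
R(M, L) = 0 (R(M, L) = 0*M = 0)
F(p) = 14 - 7*p (F(p) = (p - 2)*(-4 - 3) = (-2 + p)*(-7) = 14 - 7*p)
o(I) = 15 + 3*I
R(1*3, -42) - o(F(5)) = 0 - (15 + 3*(14 - 7*5)) = 0 - (15 + 3*(14 - 35)) = 0 - (15 + 3*(-21)) = 0 - (15 - 63) = 0 - 1*(-48) = 0 + 48 = 48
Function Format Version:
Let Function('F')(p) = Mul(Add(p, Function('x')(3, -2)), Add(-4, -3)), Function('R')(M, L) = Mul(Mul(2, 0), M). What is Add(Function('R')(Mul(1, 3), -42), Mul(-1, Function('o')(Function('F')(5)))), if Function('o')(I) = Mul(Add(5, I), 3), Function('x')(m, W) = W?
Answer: 48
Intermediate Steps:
Function('R')(M, L) = 0 (Function('R')(M, L) = Mul(0, M) = 0)
Function('F')(p) = Add(14, Mul(-7, p)) (Function('F')(p) = Mul(Add(p, -2), Add(-4, -3)) = Mul(Add(-2, p), -7) = Add(14, Mul(-7, p)))
Function('o')(I) = Add(15, Mul(3, I))
Add(Function('R')(Mul(1, 3), -42), Mul(-1, Function('o')(Function('F')(5)))) = Add(0, Mul(-1, Add(15, Mul(3, Add(14, Mul(-7, 5)))))) = Add(0, Mul(-1, Add(15, Mul(3, Add(14, -35))))) = Add(0, Mul(-1, Add(15, Mul(3, -21)))) = Add(0, Mul(-1, Add(15, -63))) = Add(0, Mul(-1, -48)) = Add(0, 48) = 48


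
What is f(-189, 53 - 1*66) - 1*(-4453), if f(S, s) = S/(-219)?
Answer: 325132/73 ≈ 4453.9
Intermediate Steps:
f(S, s) = -S/219 (f(S, s) = S*(-1/219) = -S/219)
f(-189, 53 - 1*66) - 1*(-4453) = -1/219*(-189) - 1*(-4453) = 63/73 + 4453 = 325132/73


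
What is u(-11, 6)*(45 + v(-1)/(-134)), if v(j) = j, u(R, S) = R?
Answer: -66341/134 ≈ -495.08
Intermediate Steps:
u(-11, 6)*(45 + v(-1)/(-134)) = -11*(45 - 1/(-134)) = -11*(45 - 1*(-1/134)) = -11*(45 + 1/134) = -11*6031/134 = -66341/134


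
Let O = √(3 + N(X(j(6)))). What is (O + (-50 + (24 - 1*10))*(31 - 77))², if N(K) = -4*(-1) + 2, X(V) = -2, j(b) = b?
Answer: 2752281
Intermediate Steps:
N(K) = 6 (N(K) = 4 + 2 = 6)
O = 3 (O = √(3 + 6) = √9 = 3)
(O + (-50 + (24 - 1*10))*(31 - 77))² = (3 + (-50 + (24 - 1*10))*(31 - 77))² = (3 + (-50 + (24 - 10))*(-46))² = (3 + (-50 + 14)*(-46))² = (3 - 36*(-46))² = (3 + 1656)² = 1659² = 2752281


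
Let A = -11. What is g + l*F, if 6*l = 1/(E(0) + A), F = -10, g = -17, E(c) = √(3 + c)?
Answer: -5963/354 + 5*√3/354 ≈ -16.820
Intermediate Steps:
l = 1/(6*(-11 + √3)) (l = 1/(6*(√(3 + 0) - 11)) = 1/(6*(√3 - 11)) = 1/(6*(-11 + √3)) ≈ -0.017983)
g + l*F = -17 + (-11/708 - √3/708)*(-10) = -17 + (55/354 + 5*√3/354) = -5963/354 + 5*√3/354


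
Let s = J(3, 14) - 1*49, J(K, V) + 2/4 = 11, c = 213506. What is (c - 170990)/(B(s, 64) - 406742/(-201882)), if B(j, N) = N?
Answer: 4291607556/6663595 ≈ 644.04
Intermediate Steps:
J(K, V) = 21/2 (J(K, V) = -½ + 11 = 21/2)
s = -77/2 (s = 21/2 - 1*49 = 21/2 - 49 = -77/2 ≈ -38.500)
(c - 170990)/(B(s, 64) - 406742/(-201882)) = (213506 - 170990)/(64 - 406742/(-201882)) = 42516/(64 - 406742*(-1/201882)) = 42516/(64 + 203371/100941) = 42516/(6663595/100941) = 42516*(100941/6663595) = 4291607556/6663595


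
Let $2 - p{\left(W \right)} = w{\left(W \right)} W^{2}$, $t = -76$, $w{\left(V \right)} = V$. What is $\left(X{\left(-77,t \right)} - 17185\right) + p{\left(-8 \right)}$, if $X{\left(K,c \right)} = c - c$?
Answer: $-16671$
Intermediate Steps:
$X{\left(K,c \right)} = 0$
$p{\left(W \right)} = 2 - W^{3}$ ($p{\left(W \right)} = 2 - W W^{2} = 2 - W^{3}$)
$\left(X{\left(-77,t \right)} - 17185\right) + p{\left(-8 \right)} = \left(0 - 17185\right) + \left(2 - \left(-8\right)^{3}\right) = -17185 + \left(2 - -512\right) = -17185 + \left(2 + 512\right) = -17185 + 514 = -16671$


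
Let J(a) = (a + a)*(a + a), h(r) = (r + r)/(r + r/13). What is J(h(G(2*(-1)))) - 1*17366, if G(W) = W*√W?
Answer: -850258/49 ≈ -17352.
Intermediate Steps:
G(W) = W^(3/2)
h(r) = 13/7 (h(r) = (2*r)/(r + r*(1/13)) = (2*r)/(r + r/13) = (2*r)/((14*r/13)) = (2*r)*(13/(14*r)) = 13/7)
J(a) = 4*a² (J(a) = (2*a)*(2*a) = 4*a²)
J(h(G(2*(-1)))) - 1*17366 = 4*(13/7)² - 1*17366 = 4*(169/49) - 17366 = 676/49 - 17366 = -850258/49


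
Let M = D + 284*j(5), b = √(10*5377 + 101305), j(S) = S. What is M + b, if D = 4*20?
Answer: 1500 + 5*√6203 ≈ 1893.8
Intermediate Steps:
D = 80
b = 5*√6203 (b = √(53770 + 101305) = √155075 = 5*√6203 ≈ 393.80)
M = 1500 (M = 80 + 284*5 = 80 + 1420 = 1500)
M + b = 1500 + 5*√6203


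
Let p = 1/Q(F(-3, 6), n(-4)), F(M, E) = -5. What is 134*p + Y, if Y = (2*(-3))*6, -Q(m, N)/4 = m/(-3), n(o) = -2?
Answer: -561/10 ≈ -56.100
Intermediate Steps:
Q(m, N) = 4*m/3 (Q(m, N) = -4*m/(-3) = -4*m*(-1)/3 = -(-4)*m/3 = 4*m/3)
Y = -36 (Y = -6*6 = -36)
p = -3/20 (p = 1/((4/3)*(-5)) = 1/(-20/3) = -3/20 ≈ -0.15000)
134*p + Y = 134*(-3/20) - 36 = -201/10 - 36 = -561/10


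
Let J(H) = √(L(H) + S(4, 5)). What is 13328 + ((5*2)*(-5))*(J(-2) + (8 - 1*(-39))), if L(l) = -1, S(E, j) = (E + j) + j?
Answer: 10978 - 50*√13 ≈ 10798.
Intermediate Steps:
S(E, j) = E + 2*j
J(H) = √13 (J(H) = √(-1 + (4 + 2*5)) = √(-1 + (4 + 10)) = √(-1 + 14) = √13)
13328 + ((5*2)*(-5))*(J(-2) + (8 - 1*(-39))) = 13328 + ((5*2)*(-5))*(√13 + (8 - 1*(-39))) = 13328 + (10*(-5))*(√13 + (8 + 39)) = 13328 - 50*(√13 + 47) = 13328 - 50*(47 + √13) = 13328 + (-2350 - 50*√13) = 10978 - 50*√13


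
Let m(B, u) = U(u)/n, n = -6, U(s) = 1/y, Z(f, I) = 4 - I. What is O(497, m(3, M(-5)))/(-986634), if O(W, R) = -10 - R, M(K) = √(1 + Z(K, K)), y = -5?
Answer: 301/29599020 ≈ 1.0169e-5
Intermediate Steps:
U(s) = -⅕ (U(s) = 1/(-5) = -⅕)
M(K) = √(5 - K) (M(K) = √(1 + (4 - K)) = √(5 - K))
m(B, u) = 1/30 (m(B, u) = -⅕/(-6) = -⅕*(-⅙) = 1/30)
O(497, m(3, M(-5)))/(-986634) = (-10 - 1*1/30)/(-986634) = (-10 - 1/30)*(-1/986634) = -301/30*(-1/986634) = 301/29599020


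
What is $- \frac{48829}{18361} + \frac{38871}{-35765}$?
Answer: $- \frac{2460079616}{656681165} \approx -3.7462$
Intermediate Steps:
$- \frac{48829}{18361} + \frac{38871}{-35765} = \left(-48829\right) \frac{1}{18361} + 38871 \left(- \frac{1}{35765}\right) = - \frac{48829}{18361} - \frac{38871}{35765} = - \frac{2460079616}{656681165}$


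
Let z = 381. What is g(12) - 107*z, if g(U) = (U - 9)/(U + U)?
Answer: -326135/8 ≈ -40767.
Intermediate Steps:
g(U) = (-9 + U)/(2*U) (g(U) = (-9 + U)/((2*U)) = (-9 + U)*(1/(2*U)) = (-9 + U)/(2*U))
g(12) - 107*z = (½)*(-9 + 12)/12 - 107*381 = (½)*(1/12)*3 - 40767 = ⅛ - 40767 = -326135/8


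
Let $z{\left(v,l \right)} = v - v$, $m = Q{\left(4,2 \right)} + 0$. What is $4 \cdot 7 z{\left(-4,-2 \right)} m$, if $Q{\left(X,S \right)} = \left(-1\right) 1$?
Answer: $0$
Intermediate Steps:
$Q{\left(X,S \right)} = -1$
$m = -1$ ($m = -1 + 0 = -1$)
$z{\left(v,l \right)} = 0$
$4 \cdot 7 z{\left(-4,-2 \right)} m = 4 \cdot 7 \cdot 0 \left(-1\right) = 28 \cdot 0 \left(-1\right) = 0 \left(-1\right) = 0$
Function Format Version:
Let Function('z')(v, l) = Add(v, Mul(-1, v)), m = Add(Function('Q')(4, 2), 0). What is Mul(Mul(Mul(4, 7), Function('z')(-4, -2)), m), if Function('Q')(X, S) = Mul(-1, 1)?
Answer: 0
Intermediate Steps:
Function('Q')(X, S) = -1
m = -1 (m = Add(-1, 0) = -1)
Function('z')(v, l) = 0
Mul(Mul(Mul(4, 7), Function('z')(-4, -2)), m) = Mul(Mul(Mul(4, 7), 0), -1) = Mul(Mul(28, 0), -1) = Mul(0, -1) = 0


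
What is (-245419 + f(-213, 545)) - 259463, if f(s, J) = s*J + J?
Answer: -620422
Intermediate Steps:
f(s, J) = J + J*s (f(s, J) = J*s + J = J + J*s)
(-245419 + f(-213, 545)) - 259463 = (-245419 + 545*(1 - 213)) - 259463 = (-245419 + 545*(-212)) - 259463 = (-245419 - 115540) - 259463 = -360959 - 259463 = -620422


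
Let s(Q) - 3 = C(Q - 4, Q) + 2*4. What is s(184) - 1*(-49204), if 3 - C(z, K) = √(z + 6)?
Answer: 49218 - √186 ≈ 49204.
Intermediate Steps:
C(z, K) = 3 - √(6 + z) (C(z, K) = 3 - √(z + 6) = 3 - √(6 + z))
s(Q) = 14 - √(2 + Q) (s(Q) = 3 + ((3 - √(6 + (Q - 4))) + 2*4) = 3 + ((3 - √(6 + (-4 + Q))) + 8) = 3 + ((3 - √(2 + Q)) + 8) = 3 + (11 - √(2 + Q)) = 14 - √(2 + Q))
s(184) - 1*(-49204) = (14 - √(2 + 184)) - 1*(-49204) = (14 - √186) + 49204 = 49218 - √186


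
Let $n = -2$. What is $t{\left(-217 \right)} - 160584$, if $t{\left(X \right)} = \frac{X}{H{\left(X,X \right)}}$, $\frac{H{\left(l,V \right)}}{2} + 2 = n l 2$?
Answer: $- \frac{278131705}{1732} \approx -1.6058 \cdot 10^{5}$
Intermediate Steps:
$H{\left(l,V \right)} = -4 - 8 l$ ($H{\left(l,V \right)} = -4 + 2 - 2 l 2 = -4 + 2 \left(- 4 l\right) = -4 - 8 l$)
$t{\left(X \right)} = \frac{X}{-4 - 8 X}$
$t{\left(-217 \right)} - 160584 = \frac{1}{4} \left(-217\right) \frac{1}{-1 - -434} - 160584 = \frac{1}{4} \left(-217\right) \frac{1}{-1 + 434} - 160584 = \frac{1}{4} \left(-217\right) \frac{1}{433} - 160584 = - \frac{217}{1732} - 160584 = - \frac{278131705}{1732}$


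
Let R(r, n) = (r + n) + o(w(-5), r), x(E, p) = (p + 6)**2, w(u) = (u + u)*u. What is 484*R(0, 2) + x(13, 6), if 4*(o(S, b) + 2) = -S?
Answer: -5906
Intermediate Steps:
w(u) = 2*u**2 (w(u) = (2*u)*u = 2*u**2)
o(S, b) = -2 - S/4 (o(S, b) = -2 + (-S)/4 = -2 - S/4)
x(E, p) = (6 + p)**2
R(r, n) = -29/2 + n + r (R(r, n) = (r + n) + (-2 - (-5)**2/2) = (n + r) + (-2 - 25/2) = (n + r) - 29/2 = -29/2 + n + r)
484*R(0, 2) + x(13, 6) = 484*(-29/2 + 2 + 0) + (6 + 6)**2 = 484*(-25/2) + 12**2 = -6050 + 144 = -5906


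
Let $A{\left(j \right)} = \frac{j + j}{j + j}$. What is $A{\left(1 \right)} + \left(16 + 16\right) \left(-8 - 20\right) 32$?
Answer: $-28671$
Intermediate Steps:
$A{\left(j \right)} = 1$ ($A{\left(j \right)} = \frac{2 j}{2 j} = 2 j \frac{1}{2 j} = 1$)
$A{\left(1 \right)} + \left(16 + 16\right) \left(-8 - 20\right) 32 = 1 + \left(16 + 16\right) \left(-8 - 20\right) 32 = 1 + 32 \left(-28\right) 32 = 1 - 28672 = -28671$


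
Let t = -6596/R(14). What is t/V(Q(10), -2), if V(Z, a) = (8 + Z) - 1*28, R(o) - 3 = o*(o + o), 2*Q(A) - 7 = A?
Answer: 13192/9085 ≈ 1.4521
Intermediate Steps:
Q(A) = 7/2 + A/2
R(o) = 3 + 2*o² (R(o) = 3 + o*(o + o) = 3 + o*(2*o) = 3 + 2*o²)
V(Z, a) = -20 + Z (V(Z, a) = (8 + Z) - 28 = -20 + Z)
t = -6596/395 (t = -6596/(3 + 2*14²) = -6596/(3 + 2*196) = -6596/(3 + 392) = -6596/395 ≈ -16.699)
t/V(Q(10), -2) = -6596/(395*(-20 + (7/2 + (½)*10))) = -6596/(395*(-20 + (7/2 + 5))) = -6596/(395*(-20 + 17/2)) = -6596/(395*(-23/2)) = -6596/395*(-2/23) = 13192/9085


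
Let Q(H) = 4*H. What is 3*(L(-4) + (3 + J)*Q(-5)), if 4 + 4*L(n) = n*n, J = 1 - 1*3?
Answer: -51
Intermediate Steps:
J = -2 (J = 1 - 3 = -2)
L(n) = -1 + n**2/4 (L(n) = -1 + (n*n)/4 = -1 + n**2/4)
3*(L(-4) + (3 + J)*Q(-5)) = 3*((-1 + (1/4)*(-4)**2) + (3 - 2)*(4*(-5))) = 3*((-1 + (1/4)*16) + 1*(-20)) = 3*((-1 + 4) - 20) = 3*(3 - 20) = 3*(-17) = -51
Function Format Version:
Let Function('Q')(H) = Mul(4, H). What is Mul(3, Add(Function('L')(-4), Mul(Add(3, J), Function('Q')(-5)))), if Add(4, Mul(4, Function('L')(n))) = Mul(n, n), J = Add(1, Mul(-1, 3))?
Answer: -51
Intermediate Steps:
J = -2 (J = Add(1, -3) = -2)
Function('L')(n) = Add(-1, Mul(Rational(1, 4), Pow(n, 2))) (Function('L')(n) = Add(-1, Mul(Rational(1, 4), Mul(n, n))) = Add(-1, Mul(Rational(1, 4), Pow(n, 2))))
Mul(3, Add(Function('L')(-4), Mul(Add(3, J), Function('Q')(-5)))) = Mul(3, Add(Add(-1, Mul(Rational(1, 4), Pow(-4, 2))), Mul(Add(3, -2), Mul(4, -5)))) = Mul(3, Add(Add(-1, Mul(Rational(1, 4), 16)), Mul(1, -20))) = Mul(3, Add(Add(-1, 4), -20)) = Mul(3, Add(3, -20)) = Mul(3, -17) = -51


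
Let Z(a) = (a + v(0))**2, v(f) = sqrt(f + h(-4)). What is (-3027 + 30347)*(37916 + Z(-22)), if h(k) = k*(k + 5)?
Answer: 1048978720 - 2404160*I ≈ 1.049e+9 - 2.4042e+6*I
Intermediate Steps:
h(k) = k*(5 + k)
v(f) = sqrt(-4 + f) (v(f) = sqrt(f - 4*(5 - 4)) = sqrt(f - 4*1) = sqrt(f - 4) = sqrt(-4 + f))
Z(a) = (a + 2*I)**2 (Z(a) = (a + sqrt(-4 + 0))**2 = (a + sqrt(-4))**2 = (a + 2*I)**2)
(-3027 + 30347)*(37916 + Z(-22)) = (-3027 + 30347)*(37916 + (-22 + 2*I)**2) = 27320*(37916 + (-22 + 2*I)**2) = 1035865120 + 27320*(-22 + 2*I)**2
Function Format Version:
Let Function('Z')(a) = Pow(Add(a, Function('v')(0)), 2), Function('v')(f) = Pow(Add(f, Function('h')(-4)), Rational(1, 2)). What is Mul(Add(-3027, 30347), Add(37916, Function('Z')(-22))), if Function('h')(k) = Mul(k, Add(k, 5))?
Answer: Add(1048978720, Mul(-2404160, I)) ≈ Add(1.0490e+9, Mul(-2.4042e+6, I))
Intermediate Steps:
Function('h')(k) = Mul(k, Add(5, k))
Function('v')(f) = Pow(Add(-4, f), Rational(1, 2)) (Function('v')(f) = Pow(Add(f, Mul(-4, Add(5, -4))), Rational(1, 2)) = Pow(Add(f, Mul(-4, 1)), Rational(1, 2)) = Pow(Add(f, -4), Rational(1, 2)) = Pow(Add(-4, f), Rational(1, 2)))
Function('Z')(a) = Pow(Add(a, Mul(2, I)), 2) (Function('Z')(a) = Pow(Add(a, Pow(Add(-4, 0), Rational(1, 2))), 2) = Pow(Add(a, Pow(-4, Rational(1, 2))), 2) = Pow(Add(a, Mul(2, I)), 2))
Mul(Add(-3027, 30347), Add(37916, Function('Z')(-22))) = Mul(Add(-3027, 30347), Add(37916, Pow(Add(-22, Mul(2, I)), 2))) = Mul(27320, Add(37916, Pow(Add(-22, Mul(2, I)), 2))) = Add(1035865120, Mul(27320, Pow(Add(-22, Mul(2, I)), 2)))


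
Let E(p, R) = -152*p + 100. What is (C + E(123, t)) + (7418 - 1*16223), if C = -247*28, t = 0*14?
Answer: -34317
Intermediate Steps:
t = 0
C = -6916
E(p, R) = 100 - 152*p
(C + E(123, t)) + (7418 - 1*16223) = (-6916 + (100 - 152*123)) + (7418 - 1*16223) = (-6916 + (100 - 18696)) + (7418 - 16223) = (-6916 - 18596) - 8805 = -25512 - 8805 = -34317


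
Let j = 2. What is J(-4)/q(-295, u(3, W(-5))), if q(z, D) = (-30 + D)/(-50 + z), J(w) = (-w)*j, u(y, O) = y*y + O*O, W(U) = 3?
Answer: 230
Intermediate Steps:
u(y, O) = O**2 + y**2 (u(y, O) = y**2 + O**2 = O**2 + y**2)
J(w) = -2*w (J(w) = -w*2 = -2*w)
q(z, D) = (-30 + D)/(-50 + z)
J(-4)/q(-295, u(3, W(-5))) = (-2*(-4))/(((-30 + (3**2 + 3**2))/(-50 - 295))) = 8/(((-30 + (9 + 9))/(-345))) = 8/((-(-30 + 18)/345)) = 8/((-1/345*(-12))) = 8/(4/115) = 8*(115/4) = 230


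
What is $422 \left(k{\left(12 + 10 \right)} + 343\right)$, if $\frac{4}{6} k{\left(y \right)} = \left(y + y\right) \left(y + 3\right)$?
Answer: $841046$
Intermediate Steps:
$k{\left(y \right)} = 3 y \left(3 + y\right)$ ($k{\left(y \right)} = \frac{3 \left(y + y\right) \left(y + 3\right)}{2} = \frac{3 \cdot 2 y \left(3 + y\right)}{2} = 3 y \left(3 + y\right)$)
$422 \left(k{\left(12 + 10 \right)} + 343\right) = 422 \left(3 \left(12 + 10\right) \left(3 + \left(12 + 10\right)\right) + 343\right) = 422 \left(3 \cdot 22 \left(3 + 22\right) + 343\right) = 422 \left(3 \cdot 22 \cdot 25 + 343\right) = 422 \left(1650 + 343\right) = 422 \cdot 1993 = 841046$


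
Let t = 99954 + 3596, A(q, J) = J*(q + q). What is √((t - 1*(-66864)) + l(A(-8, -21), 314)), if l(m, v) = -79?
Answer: √170335 ≈ 412.72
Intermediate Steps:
A(q, J) = 2*J*q (A(q, J) = J*(2*q) = 2*J*q)
t = 103550
√((t - 1*(-66864)) + l(A(-8, -21), 314)) = √((103550 - 1*(-66864)) - 79) = √((103550 + 66864) - 79) = √(170414 - 79) = √170335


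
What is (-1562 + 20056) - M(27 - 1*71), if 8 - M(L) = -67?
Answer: 18419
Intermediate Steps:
M(L) = 75 (M(L) = 8 - 1*(-67) = 8 + 67 = 75)
(-1562 + 20056) - M(27 - 1*71) = (-1562 + 20056) - 1*75 = 18494 - 75 = 18419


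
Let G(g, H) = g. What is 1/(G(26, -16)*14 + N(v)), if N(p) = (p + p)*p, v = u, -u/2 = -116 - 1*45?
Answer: 1/207732 ≈ 4.8139e-6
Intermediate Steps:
u = 322 (u = -2*(-116 - 1*45) = -2*(-116 - 45) = -2*(-161) = 322)
v = 322
N(p) = 2*p**2 (N(p) = (2*p)*p = 2*p**2)
1/(G(26, -16)*14 + N(v)) = 1/(26*14 + 2*322**2) = 1/(364 + 2*103684) = 1/(364 + 207368) = 1/207732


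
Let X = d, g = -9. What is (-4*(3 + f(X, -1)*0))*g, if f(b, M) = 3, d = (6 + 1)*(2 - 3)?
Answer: 108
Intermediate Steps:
d = -7 (d = 7*(-1) = -7)
X = -7
(-4*(3 + f(X, -1)*0))*g = -4*(3 + 3*0)*(-9) = -4*(3 + 0)*(-9) = -4*3*(-9) = -12*(-9) = 108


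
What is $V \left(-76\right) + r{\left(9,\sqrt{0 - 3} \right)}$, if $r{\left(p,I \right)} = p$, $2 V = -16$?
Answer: $617$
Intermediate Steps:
$V = -8$ ($V = \frac{1}{2} \left(-16\right) = -8$)
$V \left(-76\right) + r{\left(9,\sqrt{0 - 3} \right)} = \left(-8\right) \left(-76\right) + 9 = 608 + 9 = 617$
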